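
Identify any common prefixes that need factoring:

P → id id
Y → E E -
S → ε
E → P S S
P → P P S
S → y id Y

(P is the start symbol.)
No, left-factoring is not needed

Left-factoring is needed when two productions for the same non-terminal
share a common prefix on the right-hand side.

Productions for P:
  P → id id
  P → P P S
Productions for S:
  S → ε
  S → y id Y

No common prefixes found.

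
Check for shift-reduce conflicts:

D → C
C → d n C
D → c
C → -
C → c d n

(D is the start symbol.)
Yes — I4: [D → c .] vs [C → c . d n]

Augment with D' → D and build the canonical LR(0) collection (I0 = CLOSURE({[D' → . D]}), then GOTO on every symbol after a dot until no new states appear). It has 11 states:
  I0: { [C → . -], [C → . c d n], [C → . d n C], [D → . C], [D → . c], [D' → . D] }  — shift
  I1: { [C → - .] }  — reduce
  I2: { [D → C .] }  — reduce
  I3: { [D' → D .] }  — accept
  I4: { [C → c . d n], [D → c .] }  — shift, reduce
  I5: { [C → d . n C] }  — shift
  I6: { [C → . -], [C → . c d n], [C → . d n C], [C → d n . C] }  — shift
  I7: { [C → d n C .] }  — reduce
  I8: { [C → c . d n] }  — shift
  I9: { [C → c d . n] }  — shift
  I10: { [C → c d n .] }  — reduce

I4 contains reduce item [D → c .] and shift item [C → c . d n] — shift-reduce conflict.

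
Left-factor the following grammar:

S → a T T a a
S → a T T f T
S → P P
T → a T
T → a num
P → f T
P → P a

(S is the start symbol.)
S → a T T S'
S' → a a
S' → f T
S → P P
T → a T'
T' → T
T' → num
P → f T
P → P a

Left-factoring transforms A → αβ₁ | αβ₂ into A → αA' and A' → β₁ | β₂
(α is the longest common prefix among the alternatives). Repeat until
no nonterminal has two alternatives with a common prefix.

Round 1: S has alternatives sharing prefix 'a T T'. Introduce S': S → a T T S'
  Add: S' → a a
  Add: S' → f T

Round 2: T has alternatives sharing prefix 'a'. Introduce T': T → a T'
  Add: T' → T
  Add: T' → num

No remaining common prefixes — done.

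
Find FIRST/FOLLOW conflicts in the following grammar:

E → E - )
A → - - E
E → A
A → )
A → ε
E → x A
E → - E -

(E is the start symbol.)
A FIRST/FOLLOW conflict occurs when a non-terminal N has a nullable alternative N → β (β ⇒* ε) and another alternative N → α with FIRST(α) ∩ FOLLOW(N) ≠ ∅: on such a lookahead the parser cannot decide between expanding α and letting N vanish via β.

Nullable non-terminals: A, E.
FIRST sets used below: FIRST(E) = { ')', '-', 'x', ε }, FIRST(A) = { ')', '-', ε }

A: nullable alternative(s) A → ε; FOLLOW(A) = { $, '-' }
  A → - - E: FIRST \ {ε} = { '-' } — overlaps FOLLOW(A) on { '-' }: CONFLICT
  A → ): FIRST \ {ε} = { ')' } — disjoint from FOLLOW(A)
  A → ε: FIRST \ {ε} = { } — this is the only nullable alternative, skip

E: nullable alternative(s) E → A; FOLLOW(E) = { $, '-' }
  E → E - ): FIRST \ {ε} = { ')', '-', 'x' } — overlaps FOLLOW(E) on { '-' }: CONFLICT
  E → A: FIRST \ {ε} = { ')', '-' } — this is the only nullable alternative, skip
  E → x A: FIRST \ {ε} = { 'x' } — disjoint from FOLLOW(E)
  E → - E -: FIRST \ {ε} = { '-' } — overlaps FOLLOW(E) on { '-' }: CONFLICT

So the grammar has 3 FIRST/FOLLOW conflicts (marked CONFLICT above).

Answer: Yes. E → E '-' ')' with FOLLOW(E) on { '-' }; E → '-' E '-' with FOLLOW(E) on { '-' }; A → '-' '-' E with FOLLOW(A) on { '-' }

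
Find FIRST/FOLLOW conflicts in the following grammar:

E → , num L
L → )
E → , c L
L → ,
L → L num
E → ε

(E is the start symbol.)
A FIRST/FOLLOW conflict occurs when a non-terminal N has a nullable alternative N → β (β ⇒* ε) and another alternative N → α with FIRST(α) ∩ FOLLOW(N) ≠ ∅: on such a lookahead the parser cannot decide between expanding α and letting N vanish via β.

Nullable non-terminals: E.

E: nullable alternative(s) E → ε; FOLLOW(E) = { $ }
  E → , num L: FIRST \ {ε} = { ',' } — disjoint from FOLLOW(E)
  E → , c L: FIRST \ {ε} = { ',' } — disjoint from FOLLOW(E)
  E → ε: FIRST \ {ε} = { } — this is the only nullable alternative, skip

L has no nullable alternative, so no FIRST/FOLLOW check is needed there.

No FIRST/FOLLOW conflicts found.

Answer: No FIRST/FOLLOW conflicts.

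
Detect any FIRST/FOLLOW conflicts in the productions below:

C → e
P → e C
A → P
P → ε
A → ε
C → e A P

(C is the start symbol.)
Yes. P → e C with FOLLOW(P) on { 'e' }; A → P with FOLLOW(A) on { 'e' }

Nullable non-terminals: A, P.
FIRST sets used below: FIRST(P) = { 'e', ε }

A: nullable alternative(s) A → P, A → ε; FOLLOW(A) = { $, 'e' }
  A → P: FIRST \ {ε} = { 'e' } — overlaps FOLLOW(A) on { 'e' }: CONFLICT
  A → ε: FIRST \ {ε} = { } — disjoint from FOLLOW(A)

P: nullable alternative(s) P → ε; FOLLOW(P) = { $, 'e' }
  P → e C: FIRST \ {ε} = { 'e' } — overlaps FOLLOW(P) on { 'e' }: CONFLICT
  P → ε: FIRST \ {ε} = { } — this is the only nullable alternative, skip

C has no nullable alternative, so no FIRST/FOLLOW check is needed there.

So the grammar has 2 FIRST/FOLLOW conflicts (marked CONFLICT above).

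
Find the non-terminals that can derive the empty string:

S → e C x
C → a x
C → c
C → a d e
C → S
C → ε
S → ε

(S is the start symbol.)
{ 'C', 'S' }

ε-productions: C → ε, S → ε
So C, S are immediately nullable.
Every non-terminal is now nullable.
Nullable = { 'C', 'S' }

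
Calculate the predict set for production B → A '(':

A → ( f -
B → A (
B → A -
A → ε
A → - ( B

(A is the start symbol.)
{ '(', '-' }

PREDICT(B → A '(') = (FIRST(RHS) \ {ε}) ∪ (FOLLOW(B) if ε ∈ FIRST(RHS), i.e. RHS ⇒* ε)
FIRST(A) = { '(', '-', ε }
FIRST(A '(') = { '(', '-' }
ε ∉ FIRST(A '('), so FOLLOW(B) is not added.
PREDICT(B → A '(') = { '(', '-' }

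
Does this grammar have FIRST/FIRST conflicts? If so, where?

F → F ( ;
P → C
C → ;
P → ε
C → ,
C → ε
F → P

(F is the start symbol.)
FIRST sets of the non-terminals at (or reachable through a nullable prefix from) the front of some alternative:
  FIRST(F) = { '(', ',', ';', ε }
  FIRST(P) = { ',', ';', ε }
  FIRST(C) = { ',', ';', ε }

Productions for F:
  F → F ( ;: FIRST = { '(', ',', ';' }
  F → P: FIRST = { ',', ';', ε }
Productions for P:
  P → C: FIRST = { ',', ';', ε }
  P → ε: FIRST = { ε }
Productions for C:
  C → ;: FIRST = { ';' }
  C → ,: FIRST = { ',' }
  C → ε: FIRST = { ε }

Conflict for F: F → F ( ; and F → P
  Overlap: { ',', ';' }
Conflict for P: P → C and P → ε
  Overlap: { ε }

Answer: Yes. F → F '(' ';' / F → P on { ',', ';' }; P → C / P → ε on { ε }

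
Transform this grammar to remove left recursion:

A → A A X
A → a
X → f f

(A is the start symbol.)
A is directly left-recursive. The standard transformation for
  A → A α₁ | ... | A α_m | β₁ | ... | β_n
is
  A  → β₁ A' | ... | β_n A'
  A' → α₁ A' | ... | α_m A' | ε

A → a becomes A → a A'
A → A A X becomes A' → A X A'
Add A' → ε

Productions for other non-terminals are unchanged:
  X → f f

Resulting grammar:
A → a A'
A' → A X A'
A' → ε
X → f f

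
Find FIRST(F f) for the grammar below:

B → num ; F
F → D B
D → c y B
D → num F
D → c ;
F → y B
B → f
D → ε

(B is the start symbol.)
{ 'c', 'f', 'num', 'y' }

FIRST sets of the non-terminals involved (from the grammar, by fixed-point iteration):
  FIRST(F) = { 'c', 'f', 'num', 'y' }

To compute FIRST(F f), process the symbols left to right:
Symbol F is a non-terminal. Add FIRST(F) \ {ε} = { 'c', 'f', 'num', 'y' }
F is not nullable (ε ∉ FIRST(F)), so stop here.
FIRST(F f) = { 'c', 'f', 'num', 'y' }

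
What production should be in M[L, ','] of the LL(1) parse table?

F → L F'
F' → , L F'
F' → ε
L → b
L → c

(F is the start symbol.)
To find M[L, ','], we find productions for L where ',' is in the predict set (PREDICT(N → α) = (FIRST(α) \ {ε}) ∪ (FOLLOW(N) if α ⇒* ε)).

L → b: PREDICT = { 'b' }
L → c: PREDICT = { 'c' }

M[L, ','] is empty (no production applies)

Answer: Empty (error entry)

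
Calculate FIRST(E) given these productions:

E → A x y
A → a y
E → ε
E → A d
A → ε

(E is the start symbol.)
FIRST sets of the other non-terminals involved (by the same procedure, iterated to a fixed point):
  FIRST(A) = { 'a', ε }

From E → A x y:
  - A is a non-terminal: add FIRST(A) \ {ε} = { 'a' }
    A is nullable, so continue to the next symbol
  - x is a terminal: add 'x' and stop
From E → ε:
  - ε-production, so ε ∈ FIRST(E)
From E → A d:
  - A is a non-terminal: add FIRST(A) \ {ε} = { 'a' }
    A is nullable, so continue to the next symbol
  - d is a terminal: add 'd' and stop

Collecting: FIRST(E) = { 'a', 'd', 'x', ε }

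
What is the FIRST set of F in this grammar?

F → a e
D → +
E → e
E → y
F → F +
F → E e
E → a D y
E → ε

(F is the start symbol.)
{ 'a', 'e', 'y' }

FIRST sets of the other non-terminals involved (by the same procedure, iterated to a fixed point):
  FIRST(E) = { 'a', 'e', 'y', ε }

From F → a e:
  - a is a terminal: add 'a' and stop
From F → F +:
  - F is the symbol being defined: contributes nothing new
    F is not nullable, so stop
From F → E e:
  - E is a non-terminal: add FIRST(E) \ {ε} = { 'a', 'e', 'y' }
    E is nullable, so continue to the next symbol
  - e is a terminal: add 'e' and stop

Collecting: FIRST(F) = { 'a', 'e', 'y' }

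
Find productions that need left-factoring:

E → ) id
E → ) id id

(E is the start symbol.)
Left-factoring is needed when two productions for the same non-terminal
share a common prefix on the right-hand side.

Productions for E:
  E → ) id
  E → ) id id

Found common prefix ') id' in productions for E

Answer: Yes, E has productions with common prefix ') id'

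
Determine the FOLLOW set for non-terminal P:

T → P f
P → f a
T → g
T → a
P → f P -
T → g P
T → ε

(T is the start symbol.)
In T → P f: P is followed by f, add FIRST(f) \ {ε} = { 'f' }
In P → f P -: P is followed by '-', add FIRST('-') \ {ε} = { '-' }
In T → g P: P is at the end, add FOLLOW(T)

The FOLLOW sets referred to above (computed the same way, to a fixed point):
  FOLLOW(T) = { $ }

Taking the union: FOLLOW(P) = { $, '-', 'f' }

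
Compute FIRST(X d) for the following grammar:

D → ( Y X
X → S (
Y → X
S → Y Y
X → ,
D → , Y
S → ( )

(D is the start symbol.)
{ '(', ',' }

FIRST sets of the non-terminals involved (from the grammar, by fixed-point iteration):
  FIRST(X) = { '(', ',' }

To compute FIRST(X d), process the symbols left to right:
Symbol X is a non-terminal. Add FIRST(X) \ {ε} = { '(', ',' }
X is not nullable (ε ∉ FIRST(X)), so stop here.
FIRST(X d) = { '(', ',' }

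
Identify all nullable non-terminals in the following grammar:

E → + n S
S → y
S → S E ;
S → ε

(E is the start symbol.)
{ 'S' }

A non-terminal is nullable if it can derive ε (the empty string): either it has an ε-production, or it has a production whose right-hand side consists entirely of nullable non-terminals.

ε-productions: S → ε
So S is immediately nullable.
No further non-terminal can be added: every production for the remaining non-terminals contains a terminal or a non-nullable non-terminal.
Nullable = { 'S' }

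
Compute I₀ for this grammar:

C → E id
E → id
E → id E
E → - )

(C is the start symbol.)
{ [C → . E id], [C' → . C], [E → . - )], [E → . id E], [E → . id] }

First, augment the grammar with C' → C
I₀ = CLOSURE({ [C' → . C] }):
  [C' → . C] has the dot before C: add [C → . E id]
  [C → . E id] has the dot before E: add [E → . id], [E → . id E], [E → . - )]
No further items can be added.

I₀ = { [C → . E id], [C' → . C], [E → . - )], [E → . id E], [E → . id] }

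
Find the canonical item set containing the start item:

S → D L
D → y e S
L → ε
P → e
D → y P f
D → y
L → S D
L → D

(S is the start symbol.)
First, augment the grammar with S' → S
I₀ = CLOSURE({ [S' → . S] }):
  [S' → . S] has the dot before S: add [S → . D L]
  [S → . D L] has the dot before D: add [D → . y e S], [D → . y P f], [D → . y]
No further items can be added.

I₀ = { [D → . y P f], [D → . y e S], [D → . y], [S → . D L], [S' → . S] }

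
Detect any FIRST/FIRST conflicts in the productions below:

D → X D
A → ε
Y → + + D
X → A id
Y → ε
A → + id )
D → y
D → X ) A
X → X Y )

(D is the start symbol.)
FIRST sets of the non-terminals at (or reachable through a nullable prefix from) the front of some alternative:
  FIRST(X) = { '+', 'id' }
  FIRST(A) = { '+', ε }

Productions for D:
  D → X D: FIRST = { '+', 'id' }
  D → y: FIRST = { 'y' }
  D → X ) A: FIRST = { '+', 'id' }
Productions for A:
  A → ε: FIRST = { ε }
  A → + id ): FIRST = { '+' }
Productions for Y:
  Y → + + D: FIRST = { '+' }
  Y → ε: FIRST = { ε }
Productions for X:
  X → A id: FIRST = { '+', 'id' }
  X → X Y ): FIRST = { '+', 'id' }

Conflict for D: D → X D and D → X ) A
  Overlap: { '+', 'id' }
Conflict for X: X → A id and X → X Y )
  Overlap: { '+', 'id' }

Answer: Yes. D → X D / D → X ')' A on { '+', 'id' }; X → A id / X → X Y ')' on { '+', 'id' }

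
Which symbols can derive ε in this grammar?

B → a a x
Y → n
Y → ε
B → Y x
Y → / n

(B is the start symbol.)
{ 'Y' }

ε-productions: Y → ε
So Y is immediately nullable.
No further non-terminal can be added: every production for the remaining non-terminals contains a terminal or a non-nullable non-terminal.
Nullable = { 'Y' }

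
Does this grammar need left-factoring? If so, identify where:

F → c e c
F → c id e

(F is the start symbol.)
Yes, F has productions with common prefix 'c'

Left-factoring is needed when two productions for the same non-terminal
share a common prefix on the right-hand side.

Productions for F:
  F → c e c
  F → c id e

Found common prefix 'c' in productions for F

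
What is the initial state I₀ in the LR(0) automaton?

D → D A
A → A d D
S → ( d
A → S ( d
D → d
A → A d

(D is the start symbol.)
First, augment the grammar with D' → D
I₀ = CLOSURE({ [D' → . D] }):
  [D' → . D] has the dot before D: add [D → . D A], [D → . d]
No further items can be added.

I₀ = { [D → . D A], [D → . d], [D' → . D] }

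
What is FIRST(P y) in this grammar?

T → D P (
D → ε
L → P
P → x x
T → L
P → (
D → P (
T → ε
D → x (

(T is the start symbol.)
FIRST sets of the non-terminals involved (from the grammar, by fixed-point iteration):
  FIRST(P) = { '(', 'x' }

To compute FIRST(P y), process the symbols left to right:
Symbol P is a non-terminal. Add FIRST(P) \ {ε} = { '(', 'x' }
P is not nullable (ε ∉ FIRST(P)), so stop here.
FIRST(P y) = { '(', 'x' }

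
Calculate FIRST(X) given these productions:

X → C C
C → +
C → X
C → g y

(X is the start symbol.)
{ '+', 'g' }

FIRST sets of the other non-terminals involved (by the same procedure, iterated to a fixed point):
  FIRST(C) = { '+', 'g' }

From X → C C:
  - C is a non-terminal: add FIRST(C) \ {ε} = { '+', 'g' }
    C is not nullable, so stop

Collecting: FIRST(X) = { '+', 'g' }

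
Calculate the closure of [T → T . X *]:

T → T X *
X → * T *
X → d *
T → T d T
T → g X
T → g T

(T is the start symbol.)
{ [T → T . X *], [X → . * T *], [X → . d *] }

Start with: [T → T . X *]
  [T → T . X *] has the dot before X: add [X → . * T *], [X → . d *]
No further items can be added.

CLOSURE = { [T → T . X *], [X → . * T *], [X → . d *] }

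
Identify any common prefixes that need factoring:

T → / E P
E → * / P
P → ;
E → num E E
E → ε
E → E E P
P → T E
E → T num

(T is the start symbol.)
Left-factoring is needed when two productions for the same non-terminal
share a common prefix on the right-hand side.

Productions for E:
  E → * / P
  E → num E E
  E → ε
  E → E E P
  E → T num
Productions for P:
  P → ;
  P → T E

No common prefixes found.

Answer: No, left-factoring is not needed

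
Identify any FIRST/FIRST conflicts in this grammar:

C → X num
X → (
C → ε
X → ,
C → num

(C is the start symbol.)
FIRST sets of the non-terminals at (or reachable through a nullable prefix from) the front of some alternative:
  FIRST(X) = { '(', ',' }

Productions for C:
  C → X num: FIRST = { '(', ',' }
  C → ε: FIRST = { ε }
  C → num: FIRST = { 'num' }
Productions for X:
  X → (: FIRST = { '(' }
  X → ,: FIRST = { ',' }

All alternatives of each non-terminal have pairwise disjoint FIRST sets.

Answer: No FIRST/FIRST conflicts.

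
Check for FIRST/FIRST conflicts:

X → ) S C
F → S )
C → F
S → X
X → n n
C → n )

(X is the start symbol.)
Yes. C → F / C → n ')' on { 'n' }

A FIRST/FIRST conflict occurs when two productions N → α and N → β for the same non-terminal have FIRST(α) ∩ FIRST(β) ≠ ∅ (with ε ∈ FIRST of a nullable right-hand side, so two nullable alternatives also conflict).

FIRST sets of the non-terminals at (or reachable through a nullable prefix from) the front of some alternative:
  FIRST(F) = { ')', 'n' }

Productions for X:
  X → ) S C: FIRST = { ')' }
  X → n n: FIRST = { 'n' }
Productions for C:
  C → F: FIRST = { ')', 'n' }
  C → n ): FIRST = { 'n' }
F, S have only one production, so no FIRST/FIRST conflict is possible there.

Conflict for C: C → F and C → n )
  Overlap: { 'n' }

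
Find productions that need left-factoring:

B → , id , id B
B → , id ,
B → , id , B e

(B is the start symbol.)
Left-factoring is needed when two productions for the same non-terminal
share a common prefix on the right-hand side.

Productions for B:
  B → , id , id B
  B → , id ,
  B → , id , B e

Found common prefix ', id ,' in productions for B

Answer: Yes, B has productions with common prefix ', id ,'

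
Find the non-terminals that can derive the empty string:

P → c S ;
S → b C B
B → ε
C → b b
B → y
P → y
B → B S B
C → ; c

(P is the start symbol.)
{ 'B' }

A non-terminal is nullable if it can derive ε (the empty string): either it has an ε-production, or it has a production whose right-hand side consists entirely of nullable non-terminals.

ε-productions: B → ε
So B is immediately nullable.
No further non-terminal can be added: every production for the remaining non-terminals contains a terminal or a non-nullable non-terminal.
Nullable = { 'B' }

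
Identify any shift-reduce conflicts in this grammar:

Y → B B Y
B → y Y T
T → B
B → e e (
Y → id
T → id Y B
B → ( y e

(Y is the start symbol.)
No shift-reduce conflicts

A shift-reduce conflict occurs when an LR(0) state has both:
  - a complete (reduce) item [A → α .] (dot at the end), and
  - a shift item [B → β . c γ] (dot before a terminal).

Augment with Y' → Y and build the canonical LR(0) collection (I0 = CLOSURE({[Y' → . Y]}), then GOTO on every symbol after a dot until no new states appear). It has 19 states:
  I0: { [B → . ( y e], [B → . e e (], [B → . y Y T], [Y → . B B Y], [Y → . id], [Y' → . Y] }  — shift
  I1: { [B → ( . y e] }  — shift
  I2: { [B → . ( y e], [B → . e e (], [B → . y Y T], [Y → B . B Y] }  — shift
  I3: { [Y' → Y .] }  — accept
  I4: { [B → e . e (] }  — shift
  I5: { [Y → id .] }  — reduce
  I6: { [B → . ( y e], [B → . e e (], [B → . y Y T], [B → y . Y T], [Y → . B B Y], [Y → . id] }  — shift
  I7: { [B → . ( y e], [B → . e e (], [B → . y Y T], [B → y Y . T], [T → . B], [T → . id Y B] }  — shift
  I8: { [T → B .] }  — reduce
  I9: { [B → y Y T .] }  — reduce
  I10: { [B → . ( y e], [B → . e e (], [B → . y Y T], [T → id . Y B], [Y → . B B Y], [Y → . id] }  — shift
  I11: { [B → . ( y e], [B → . e e (], [B → . y Y T], [T → id Y . B] }  — shift
  I12: { [T → id Y B .] }  — reduce
  I13: { [B → e e . (] }  — shift
  I14: { [B → e e ( .] }  — reduce
  I15: { [B → . ( y e], [B → . e e (], [B → . y Y T], [Y → . B B Y], [Y → . id], [Y → B B . Y] }  — shift
  I16: { [Y → B B Y .] }  — reduce
  I17: { [B → ( y . e] }  — shift
  I18: { [B → ( y e .] }  — reduce

No state contains both a complete item and a shift item.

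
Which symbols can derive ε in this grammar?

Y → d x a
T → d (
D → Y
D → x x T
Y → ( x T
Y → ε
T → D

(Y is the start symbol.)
{ 'D', 'T', 'Y' }

A non-terminal is nullable if it can derive ε (the empty string): either it has an ε-production, or it has a production whose right-hand side consists entirely of nullable non-terminals.

ε-productions: Y → ε
So Y is immediately nullable.
D → Y: every symbol on the right is nullable, so D is nullable too.
T → D: every symbol on the right is nullable, so T is nullable too.
Every non-terminal is now nullable.
Nullable = { 'D', 'T', 'Y' }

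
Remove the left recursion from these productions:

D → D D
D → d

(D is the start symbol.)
D → d D'
D' → D D'
D' → ε

D is directly left-recursive. The standard transformation for
  A → A α₁ | ... | A α_m | β₁ | ... | β_n
is
  A  → β₁ A' | ... | β_n A'
  A' → α₁ A' | ... | α_m A' | ε

D → d becomes D → d D'
D → D D becomes D' → D D'
Add D' → ε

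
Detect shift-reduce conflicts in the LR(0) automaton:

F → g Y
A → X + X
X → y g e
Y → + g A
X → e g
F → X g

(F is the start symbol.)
Augment with F' → F and build the canonical LR(0) collection (I0 = CLOSURE({[F' → . F]}), then GOTO on every symbol after a dot until no new states appear). It has 17 states:
  I0: { [F → . X g], [F → . g Y], [F' → . F], [X → . e g], [X → . y g e] }  — shift
  I1: { [F' → F .] }  — accept
  I2: { [F → X . g] }  — shift
  I3: { [X → e . g] }  — shift
  I4: { [F → g . Y], [Y → . + g A] }  — shift
  I5: { [X → y . g e] }  — shift
  I6: { [X → y g . e] }  — shift
  I7: { [X → y g e .] }  — reduce
  I8: { [Y → + . g A] }  — shift
  I9: { [F → g Y .] }  — reduce
  I10: { [A → . X + X], [X → . e g], [X → . y g e], [Y → + g . A] }  — shift
  I11: { [Y → + g A .] }  — reduce
  I12: { [A → X . + X] }  — shift
  I13: { [A → X + . X], [X → . e g], [X → . y g e] }  — shift
  I14: { [A → X + X .] }  — reduce
  I15: { [X → e g .] }  — reduce
  I16: { [F → X g .] }  — reduce

No state contains both a complete item and a shift item.

Answer: No shift-reduce conflicts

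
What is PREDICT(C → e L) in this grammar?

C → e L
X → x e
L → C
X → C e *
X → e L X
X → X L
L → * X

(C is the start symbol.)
PREDICT(C → e L) = (FIRST(RHS) \ {ε}) ∪ (FOLLOW(C) if ε ∈ FIRST(RHS), i.e. RHS ⇒* ε)
FIRST(e L) = { 'e' }
ε ∉ FIRST(e L), so FOLLOW(C) is not added.
PREDICT(C → e L) = { 'e' }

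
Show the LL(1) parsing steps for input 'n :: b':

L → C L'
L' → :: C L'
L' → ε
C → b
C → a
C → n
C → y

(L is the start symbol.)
LL(1) parsing maintains a stack (initially the start symbol over $) and the input. At each step: if the stack top is a terminal, match it against the current input token; if it is a non-terminal N, replace it with the RHS of M[N, lookahead] (the unique production whose predict set contains the lookahead).

Stack is shown with the top on the left.

Stack      Input     Action
---------------------------
L $        n :: b $  output L → C L'
C L' $     n :: b $  output C → n
n L' $     n :: b $  match 'n'
L' $       :: b $    output L' → :: C L'
:: C L' $  :: b $    match '::'
C L' $     b $       output C → b
b L' $     b $       match 'b'
L' $       $         output L' → ε
$          $         accept

The string is accepted.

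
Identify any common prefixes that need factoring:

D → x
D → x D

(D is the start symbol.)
Yes, D has productions with common prefix 'x'

Left-factoring is needed when two productions for the same non-terminal
share a common prefix on the right-hand side.

Productions for D:
  D → x
  D → x D

Found common prefix 'x' in productions for D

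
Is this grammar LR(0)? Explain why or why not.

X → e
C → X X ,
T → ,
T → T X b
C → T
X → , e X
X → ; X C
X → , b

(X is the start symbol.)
No. Shift-reduce conflict between [T → , .] and [X → , . b]

A grammar is LR(0) if no state in the canonical LR(0) collection has:
  - both a shift item (dot before a terminal) and a complete item (shift-reduce conflict), or
  - two or more complete items (reduce-reduce conflict; the accept item [X' → X .] counts as a complete item here).

Augment with X' → X and build the canonical LR(0) collection (I0 = CLOSURE({[X' → . X]}), then GOTO on every symbol after a dot until no new states appear). It has 17 states:
  I0: { [X → . , b], [X → . , e X], [X → . ; X C], [X → . e], [X' → . X] }  — shift
  I1: { [X → , . b], [X → , . e X] }  — shift
  I2: { [X → . , b], [X → . , e X], [X → . ; X C], [X → . e], [X → ; . X C] }  — shift
  I3: { [X' → X .] }  — accept
  I4: { [X → e .] }  — reduce
  I5: { [C → . T], [C → . X X ,], [T → . ,], [T → . T X b], [X → . , b], [X → . , e X], [X → . ; X C], [X → . e], [X → ; X . C] }  — shift
  I6: { [T → , .], [X → , . b], [X → , . e X] }  — shift, reduce
  I7: { [X → ; X C .] }  — reduce
  I8: { [C → T .], [T → T . X b], [X → . , b], [X → . , e X], [X → . ; X C], [X → . e] }  — shift, reduce
  I9: { [C → X . X ,], [X → . , b], [X → . , e X], [X → . ; X C], [X → . e] }  — shift
  I10: { [C → X X . ,] }  — shift
  I11: { [C → X X , .] }  — reduce
  I12: { [T → T X . b] }  — shift
  I13: { [T → T X b .] }  — reduce
  I14: { [X → , b .] }  — reduce
  I15: { [X → , e . X], [X → . , b], [X → . , e X], [X → . ; X C], [X → . e] }  — shift
  I16: { [X → , e X .] }  — reduce

Conflict in state I6:
  Shift-reduce conflict between [T → , .] and [X → , . b]
So the grammar is NOT LR(0).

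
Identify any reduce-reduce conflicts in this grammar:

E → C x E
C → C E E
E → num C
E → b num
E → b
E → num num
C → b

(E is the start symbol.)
Augment with E' → E and build the canonical LR(0) collection (I0 = CLOSURE({[E' → . E]}), then GOTO on every symbol after a dot until no new states appear). It has 13 states:
  I0: { [C → . C E E], [C → . b], [E → . C x E], [E → . b num], [E → . b], [E → . num C], [E → . num num], [E' → . E] }  — shift
  I1: { [C → . C E E], [C → . b], [C → C . E E], [E → . C x E], [E → . b num], [E → . b], [E → . num C], [E → . num num], [E → C . x E] }  — shift
  I2: { [E' → E .] }  — accept
  I3: { [C → b .], [E → b . num], [E → b .] }  — shift, 2 reduces
  I4: { [C → . C E E], [C → . b], [E → num . C], [E → num . num] }  — shift
  I5: { [C → . C E E], [C → . b], [C → C . E E], [E → . C x E], [E → . b num], [E → . b], [E → . num C], [E → . num num], [E → num C .] }  — shift, reduce
  I6: { [C → b .] }  — reduce
  I7: { [E → num num .] }  — reduce
  I8: { [C → . C E E], [C → . b], [C → C E . E], [E → . C x E], [E → . b num], [E → . b], [E → . num C], [E → . num num] }  — shift
  I9: { [C → C E E .] }  — reduce
  I10: { [E → b num .] }  — reduce
  I11: { [C → . C E E], [C → . b], [E → . C x E], [E → . b num], [E → . b], [E → . num C], [E → . num num], [E → C x . E] }  — shift
  I12: { [E → C x E .] }  — reduce

I3 contains complete items [C → b .], [E → b .] — reduce-reduce conflict.

Answer: Yes — I3: [C → b .] vs [E → b .]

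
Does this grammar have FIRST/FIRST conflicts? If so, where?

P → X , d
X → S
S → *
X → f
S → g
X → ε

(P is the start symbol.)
No FIRST/FIRST conflicts.

FIRST sets of the non-terminals at (or reachable through a nullable prefix from) the front of some alternative:
  FIRST(S) = { '*', 'g' }

Productions for X:
  X → S: FIRST = { '*', 'g' }
  X → f: FIRST = { 'f' }
  X → ε: FIRST = { ε }
Productions for S:
  S → *: FIRST = { '*' }
  S → g: FIRST = { 'g' }
P has only one production, so no FIRST/FIRST conflict is possible there.

All alternatives of each non-terminal have pairwise disjoint FIRST sets.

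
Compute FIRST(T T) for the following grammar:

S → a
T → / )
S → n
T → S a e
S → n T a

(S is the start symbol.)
FIRST sets of the non-terminals involved (from the grammar, by fixed-point iteration):
  FIRST(T) = { '/', 'a', 'n' }

To compute FIRST(T T), process the symbols left to right:
Symbol T is a non-terminal. Add FIRST(T) \ {ε} = { '/', 'a', 'n' }
T is not nullable (ε ∉ FIRST(T)), so stop here.
FIRST(T T) = { '/', 'a', 'n' }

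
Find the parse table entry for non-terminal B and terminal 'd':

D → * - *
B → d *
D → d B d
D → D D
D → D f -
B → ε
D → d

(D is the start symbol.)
To find M[B, 'd'], we find productions for B where 'd' is in the predict set (PREDICT(N → α) = (FIRST(α) \ {ε}) ∪ (FOLLOW(N) if α ⇒* ε)).

Relevant sets:
  FOLLOW(B) = { 'd' }

B → d *: PREDICT = { 'd' }
  'd' is in predict set, so this production goes in M[B, 'd']
B → ε: PREDICT = { 'd' }
  'd' is in predict set, so this production goes in M[B, 'd']

M[B, 'd'] = B → d *, B → ε  (a multiply-defined cell — the grammar is not LL(1))

Answer: B → d *, B → ε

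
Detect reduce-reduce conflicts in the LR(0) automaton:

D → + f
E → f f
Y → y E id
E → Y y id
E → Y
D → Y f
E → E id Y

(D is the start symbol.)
A reduce-reduce conflict occurs when an LR(0) state has two complete items [A → α .] and [B → β .] — both call for a reduction, and with no lookahead the parser cannot choose between them.

Augment with D' → D and build the canonical LR(0) collection (I0 = CLOSURE({[D' → . D]}), then GOTO on every symbol after a dot until no new states appear). It has 15 states:
  I0: { [D → . + f], [D → . Y f], [D' → . D], [Y → . y E id] }  — shift
  I1: { [D → + . f] }  — shift
  I2: { [D' → D .] }  — accept
  I3: { [D → Y . f] }  — shift
  I4: { [E → . E id Y], [E → . Y y id], [E → . Y], [E → . f f], [Y → . y E id], [Y → y . E id] }  — shift
  I5: { [E → E . id Y], [Y → y E . id] }  — shift
  I6: { [E → Y . y id], [E → Y .] }  — shift, reduce
  I7: { [E → f . f] }  — shift
  I8: { [E → f f .] }  — reduce
  I9: { [E → Y y . id] }  — shift
  I10: { [E → Y y id .] }  — reduce
  I11: { [E → E id . Y], [Y → . y E id], [Y → y E id .] }  — shift, reduce
  I12: { [E → E id Y .] }  — reduce
  I13: { [D → Y f .] }  — reduce
  I14: { [D → + f .] }  — reduce

No state contains more than one complete item.

Answer: No reduce-reduce conflicts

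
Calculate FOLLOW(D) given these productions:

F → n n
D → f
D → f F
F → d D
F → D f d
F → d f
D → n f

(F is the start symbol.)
{ $, 'f' }

To compute FOLLOW(D), find every occurrence of D on a right-hand side N → α D β: add FIRST(β) \ {ε}, and if β is empty or nullable also add FOLLOW(N). Iterate to a fixed point.

In F → d D: D is at the end, add FOLLOW(F)
In F → D f d: D is followed by f d, add FIRST(f d) \ {ε} = { 'f' }

The FOLLOW sets referred to above (computed the same way, to a fixed point):
  FOLLOW(F) = { $, 'f' }

Taking the union: FOLLOW(D) = { $, 'f' }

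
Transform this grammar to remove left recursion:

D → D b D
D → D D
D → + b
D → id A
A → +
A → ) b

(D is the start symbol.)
D is directly left-recursive. The standard transformation for
  A → A α₁ | ... | A α_m | β₁ | ... | β_n
is
  A  → β₁ A' | ... | β_n A'
  A' → α₁ A' | ... | α_m A' | ε

D → + b becomes D → + b D'
D → id A becomes D → id A D'
D → D b D becomes D' → b D D'
D → D D becomes D' → D D'
Add D' → ε

Productions for other non-terminals are unchanged:
  A → +
  A → ) b

Resulting grammar:
D → + b D'
D → id A D'
D' → b D D'
D' → D D'
D' → ε
A → +
A → ) b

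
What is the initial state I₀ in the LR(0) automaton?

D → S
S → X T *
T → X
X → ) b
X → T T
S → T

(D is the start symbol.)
{ [D → . S], [D' → . D], [S → . T], [S → . X T *], [T → . X], [X → . ) b], [X → . T T] }

First, augment the grammar with D' → D
I₀ = CLOSURE({ [D' → . D] }):
  [D' → . D] has the dot before D: add [D → . S]
  [D → . S] has the dot before S: add [S → . X T *], [S → . T]
  [S → . X T *] has the dot before X: add [X → . ) b], [X → . T T]
  [S → . T] has the dot before T: add [T → . X]
No further items can be added.

I₀ = { [D → . S], [D' → . D], [S → . T], [S → . X T *], [T → . X], [X → . ) b], [X → . T T] }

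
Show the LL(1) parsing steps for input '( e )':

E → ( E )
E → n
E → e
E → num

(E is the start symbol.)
LL(1) parsing maintains a stack (initially the start symbol over $) and the input. At each step: if the stack top is a terminal, match it against the current input token; if it is a non-terminal N, replace it with the RHS of M[N, lookahead] (the unique production whose predict set contains the lookahead).

Stack is shown with the top on the left.

Stack    Input    Action
------------------------
E $      ( e ) $  output E → ( E )
( E ) $  ( e ) $  match '('
E ) $    e ) $    output E → e
e ) $    e ) $    match 'e'
) $      ) $      match ')'
$        $        accept

The string is accepted.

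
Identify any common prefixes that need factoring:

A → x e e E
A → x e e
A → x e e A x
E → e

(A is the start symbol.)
Yes, A has productions with common prefix 'x e e'

Left-factoring is needed when two productions for the same non-terminal
share a common prefix on the right-hand side.

Productions for A:
  A → x e e E
  A → x e e
  A → x e e A x

Found common prefix 'x e e' in productions for A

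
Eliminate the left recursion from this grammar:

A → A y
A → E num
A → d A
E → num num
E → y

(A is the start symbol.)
A is directly left-recursive. The standard transformation for
  A → A α₁ | ... | A α_m | β₁ | ... | β_n
is
  A  → β₁ A' | ... | β_n A'
  A' → α₁ A' | ... | α_m A' | ε

A → E num becomes A → E num A'
A → d A becomes A → d A A'
A → A y becomes A' → y A'
Add A' → ε

Productions for other non-terminals are unchanged:
  E → num num
  E → y

Resulting grammar:
A → E num A'
A → d A A'
A' → y A'
A' → ε
E → num num
E → y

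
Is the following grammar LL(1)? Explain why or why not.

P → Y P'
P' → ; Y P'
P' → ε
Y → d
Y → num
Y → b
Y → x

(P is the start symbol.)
Yes, the grammar is LL(1).

A grammar is LL(1) if for each non-terminal N with multiple productions, the predict sets of those productions are pairwise disjoint, where PREDICT(N → α) = (FIRST(α) \ {ε}) ∪ (FOLLOW(N) if α ⇒* ε).

Relevant sets:
  FOLLOW(P') = { $ }

For P':
  PREDICT(P' → ';' Y P') = { ';' }
  PREDICT(P' → ε) = { $ }
For Y:
  PREDICT(Y → d) = { 'd' }
  PREDICT(Y → num) = { 'num' }
  PREDICT(Y → b) = { 'b' }
  PREDICT(Y → x) = { 'x' }
P has a single production, so nothing to check there.

All predict sets are disjoint. The grammar IS LL(1).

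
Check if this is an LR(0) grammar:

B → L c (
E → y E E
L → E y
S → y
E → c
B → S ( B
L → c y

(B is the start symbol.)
No. Shift-reduce conflict between [E → c .] and [L → c . y]

A grammar is LR(0) if no state in the canonical LR(0) collection has:
  - both a shift item (dot before a terminal) and a complete item (shift-reduce conflict), or
  - two or more complete items (reduce-reduce conflict; the accept item [B' → B .] counts as a complete item here).

Augment with B' → B and build the canonical LR(0) collection (I0 = CLOSURE({[B' → . B]}), then GOTO on every symbol after a dot until no new states appear). It has 17 states:
  I0: { [B → . L c (], [B → . S ( B], [B' → . B], [E → . c], [E → . y E E], [L → . E y], [L → . c y], [S → . y] }  — shift
  I1: { [B' → B .] }  — accept
  I2: { [L → E . y] }  — shift
  I3: { [B → L . c (] }  — shift
  I4: { [B → S . ( B] }  — shift
  I5: { [E → c .], [L → c . y] }  — shift, reduce
  I6: { [E → . c], [E → . y E E], [E → y . E E], [S → y .] }  — shift, reduce
  I7: { [E → . c], [E → . y E E], [E → y E . E] }  — shift
  I8: { [E → c .] }  — reduce
  I9: { [E → . c], [E → . y E E], [E → y . E E] }  — shift
  I10: { [E → y E E .] }  — reduce
  I11: { [L → c y .] }  — reduce
  I12: { [B → . L c (], [B → . S ( B], [B → S ( . B], [E → . c], [E → . y E E], [L → . E y], [L → . c y], [S → . y] }  — shift
  I13: { [B → S ( B .] }  — reduce
  I14: { [B → L c . (] }  — shift
  I15: { [B → L c ( .] }  — reduce
  I16: { [L → E y .] }  — reduce

Conflict in state I5:
  Shift-reduce conflict between [E → c .] and [L → c . y]
So the grammar is NOT LR(0).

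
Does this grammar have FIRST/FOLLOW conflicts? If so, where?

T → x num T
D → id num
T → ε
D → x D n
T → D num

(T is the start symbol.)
Nullable non-terminals: T.
FIRST sets used below: FIRST(D) = { 'id', 'x' }

T: nullable alternative(s) T → ε; FOLLOW(T) = { $ }
  T → x num T: FIRST \ {ε} = { 'x' } — disjoint from FOLLOW(T)
  T → ε: FIRST \ {ε} = { } — this is the only nullable alternative, skip
  T → D num: FIRST \ {ε} = { 'id', 'x' } — disjoint from FOLLOW(T)

D has no nullable alternative, so no FIRST/FOLLOW check is needed there.

No FIRST/FOLLOW conflicts found.

Answer: No FIRST/FOLLOW conflicts.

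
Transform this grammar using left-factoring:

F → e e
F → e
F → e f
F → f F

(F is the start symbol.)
F → e F'
F' → e
F' → ε
F' → f
F → f F

Left-factoring transforms A → αβ₁ | αβ₂ into A → αA' and A' → β₁ | β₂
(α is the longest common prefix among the alternatives). Repeat until
no nonterminal has two alternatives with a common prefix.

Round 1: F has alternatives sharing prefix 'e'. Introduce F': F → e F'
  Add: F' → e
  Add: F' → ε
  Add: F' → f

No remaining common prefixes — done.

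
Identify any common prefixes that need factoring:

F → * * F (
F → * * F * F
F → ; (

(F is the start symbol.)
Yes, F has productions with common prefix '* * F'

Left-factoring is needed when two productions for the same non-terminal
share a common prefix on the right-hand side.

Productions for F:
  F → * * F (
  F → * * F * F
  F → ; (

Found common prefix '* * F' in productions for F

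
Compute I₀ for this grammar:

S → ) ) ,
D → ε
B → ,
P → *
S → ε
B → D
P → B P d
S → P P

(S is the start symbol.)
First, augment the grammar with S' → S
I₀ = CLOSURE({ [S' → . S] }):
  [S' → . S] has the dot before S: add [S → . ) ) ,], [S → .], [S → . P P]
  [S → . P P] has the dot before P: add [P → . *], [P → . B P d]
  [P → . B P d] has the dot before B: add [B → . ,], [B → . D]
  [B → . D] has the dot before D: add [D → .]
No further items can be added.

I₀ = { [B → . ,], [B → . D], [D → .], [P → . *], [P → . B P d], [S → . ) ) ,], [S → . P P], [S → .], [S' → . S] }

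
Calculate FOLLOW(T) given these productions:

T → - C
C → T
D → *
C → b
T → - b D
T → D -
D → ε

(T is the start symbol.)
To compute FOLLOW(T), find every occurrence of T on a right-hand side N → α T β: add FIRST(β) \ {ε}, and if β is empty or nullable also add FOLLOW(N). Iterate to a fixed point.

T is the start symbol, so $ ∈ FOLLOW(T).
In C → T: T is at the end, add FOLLOW(C)

The FOLLOW sets referred to above (computed the same way, to a fixed point):
  FOLLOW(C) = { $ }

Taking the union: FOLLOW(T) = { $ }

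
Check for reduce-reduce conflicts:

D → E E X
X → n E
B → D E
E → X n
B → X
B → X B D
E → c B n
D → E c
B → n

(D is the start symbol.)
Yes — I12: [B → n .] vs [E → X n .]

Augment with D' → D and build the canonical LR(0) collection (I0 = CLOSURE({[D' → . D]}), then GOTO on every symbol after a dot until no new states appear). It has 20 states:
  I0: { [D → . E E X], [D → . E c], [D' → . D], [E → . X n], [E → . c B n], [X → . n E] }  — shift
  I1: { [D' → D .] }  — accept
  I2: { [D → E . E X], [D → E . c], [E → . X n], [E → . c B n], [X → . n E] }  — shift
  I3: { [E → X . n] }  — shift
  I4: { [B → . D E], [B → . X B D], [B → . X], [B → . n], [D → . E E X], [D → . E c], [E → . X n], [E → . c B n], [E → c . B n], [X → . n E] }  — shift
  I5: { [E → . X n], [E → . c B n], [X → . n E], [X → n . E] }  — shift
  I6: { [X → n E .] }  — reduce
  I7: { [E → c B . n] }  — shift
  I8: { [B → D . E], [E → . X n], [E → . c B n], [X → . n E] }  — shift
  I9: { [B → . D E], [B → . X B D], [B → . X], [B → . n], [B → X . B D], [B → X .], [D → . E E X], [D → . E c], [E → . X n], [E → . c B n], [E → X . n], [X → . n E] }  — shift, reduce
  I10: { [B → n .], [E → . X n], [E → . c B n], [X → . n E], [X → n . E] }  — shift, reduce
  I11: { [B → X B . D], [D → . E E X], [D → . E c], [E → . X n], [E → . c B n], [X → . n E] }  — shift
  I12: { [B → n .], [E → . X n], [E → . c B n], [E → X n .], [X → . n E], [X → n . E] }  — shift, 2 reduces
  I13: { [B → X B D .] }  — reduce
  I14: { [B → D E .] }  — reduce
  I15: { [E → c B n .] }  — reduce
  I16: { [E → X n .] }  — reduce
  I17: { [D → E E . X], [X → . n E] }  — shift
  I18: { [B → . D E], [B → . X B D], [B → . X], [B → . n], [D → . E E X], [D → . E c], [D → E c .], [E → . X n], [E → . c B n], [E → c . B n], [X → . n E] }  — shift, reduce
  I19: { [D → E E X .] }  — reduce

I12 contains complete items [B → n .], [E → X n .] — reduce-reduce conflict.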